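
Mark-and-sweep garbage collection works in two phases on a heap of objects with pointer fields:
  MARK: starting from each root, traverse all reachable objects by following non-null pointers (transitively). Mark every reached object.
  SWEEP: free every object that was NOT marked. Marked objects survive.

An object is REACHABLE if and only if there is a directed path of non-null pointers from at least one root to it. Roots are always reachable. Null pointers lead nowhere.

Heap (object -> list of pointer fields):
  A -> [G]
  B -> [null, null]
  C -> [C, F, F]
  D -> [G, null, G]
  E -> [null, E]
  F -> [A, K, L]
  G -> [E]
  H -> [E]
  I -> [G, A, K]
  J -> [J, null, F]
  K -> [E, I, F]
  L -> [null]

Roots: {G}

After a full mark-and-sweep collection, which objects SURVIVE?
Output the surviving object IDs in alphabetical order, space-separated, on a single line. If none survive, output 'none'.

Roots: G
Mark G: refs=E, marked=G
Mark E: refs=null E, marked=E G
Unmarked (collected): A B C D F H I J K L

Answer: E G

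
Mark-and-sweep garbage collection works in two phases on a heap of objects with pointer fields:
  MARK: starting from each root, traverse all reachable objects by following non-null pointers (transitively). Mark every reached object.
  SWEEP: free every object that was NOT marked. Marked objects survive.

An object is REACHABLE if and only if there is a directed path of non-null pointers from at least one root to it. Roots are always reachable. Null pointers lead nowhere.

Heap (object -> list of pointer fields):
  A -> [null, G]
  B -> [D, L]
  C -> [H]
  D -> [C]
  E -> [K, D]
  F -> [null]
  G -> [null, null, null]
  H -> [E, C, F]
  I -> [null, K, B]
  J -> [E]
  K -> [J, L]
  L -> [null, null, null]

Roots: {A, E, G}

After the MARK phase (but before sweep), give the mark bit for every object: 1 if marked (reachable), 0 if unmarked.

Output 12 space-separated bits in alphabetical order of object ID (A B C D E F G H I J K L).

Roots: A E G
Mark A: refs=null G, marked=A
Mark E: refs=K D, marked=A E
Mark G: refs=null null null, marked=A E G
Mark K: refs=J L, marked=A E G K
Mark D: refs=C, marked=A D E G K
Mark J: refs=E, marked=A D E G J K
Mark L: refs=null null null, marked=A D E G J K L
Mark C: refs=H, marked=A C D E G J K L
Mark H: refs=E C F, marked=A C D E G H J K L
Mark F: refs=null, marked=A C D E F G H J K L
Unmarked (collected): B I

Answer: 1 0 1 1 1 1 1 1 0 1 1 1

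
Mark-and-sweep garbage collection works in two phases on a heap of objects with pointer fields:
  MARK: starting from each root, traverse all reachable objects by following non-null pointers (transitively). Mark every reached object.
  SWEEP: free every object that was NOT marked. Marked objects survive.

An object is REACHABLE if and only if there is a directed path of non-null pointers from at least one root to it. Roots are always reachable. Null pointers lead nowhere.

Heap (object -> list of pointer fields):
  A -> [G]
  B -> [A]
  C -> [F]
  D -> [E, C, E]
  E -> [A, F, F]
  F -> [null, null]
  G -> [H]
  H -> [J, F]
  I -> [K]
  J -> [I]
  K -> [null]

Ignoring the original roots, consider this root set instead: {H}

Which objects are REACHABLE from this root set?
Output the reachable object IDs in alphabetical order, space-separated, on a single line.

Roots: H
Mark H: refs=J F, marked=H
Mark J: refs=I, marked=H J
Mark F: refs=null null, marked=F H J
Mark I: refs=K, marked=F H I J
Mark K: refs=null, marked=F H I J K
Unmarked (collected): A B C D E G

Answer: F H I J K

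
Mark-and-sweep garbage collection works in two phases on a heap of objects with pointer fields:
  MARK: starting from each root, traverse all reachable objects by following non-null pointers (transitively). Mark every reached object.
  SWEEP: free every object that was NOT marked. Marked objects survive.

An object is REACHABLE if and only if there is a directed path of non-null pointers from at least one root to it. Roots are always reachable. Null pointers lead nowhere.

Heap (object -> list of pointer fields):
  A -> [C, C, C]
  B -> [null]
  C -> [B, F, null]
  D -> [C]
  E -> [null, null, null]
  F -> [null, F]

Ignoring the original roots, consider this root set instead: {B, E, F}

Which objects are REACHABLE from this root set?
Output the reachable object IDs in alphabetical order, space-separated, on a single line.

Answer: B E F

Derivation:
Roots: B E F
Mark B: refs=null, marked=B
Mark E: refs=null null null, marked=B E
Mark F: refs=null F, marked=B E F
Unmarked (collected): A C D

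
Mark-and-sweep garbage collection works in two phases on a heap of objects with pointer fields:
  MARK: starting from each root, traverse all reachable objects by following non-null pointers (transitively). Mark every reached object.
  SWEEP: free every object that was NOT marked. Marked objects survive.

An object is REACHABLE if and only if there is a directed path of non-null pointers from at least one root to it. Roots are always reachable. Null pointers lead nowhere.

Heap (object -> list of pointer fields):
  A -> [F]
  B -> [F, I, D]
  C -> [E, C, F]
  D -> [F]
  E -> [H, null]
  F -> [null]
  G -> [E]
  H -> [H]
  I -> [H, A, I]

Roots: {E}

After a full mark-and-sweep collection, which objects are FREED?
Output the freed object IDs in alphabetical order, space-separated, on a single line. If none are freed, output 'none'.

Answer: A B C D F G I

Derivation:
Roots: E
Mark E: refs=H null, marked=E
Mark H: refs=H, marked=E H
Unmarked (collected): A B C D F G I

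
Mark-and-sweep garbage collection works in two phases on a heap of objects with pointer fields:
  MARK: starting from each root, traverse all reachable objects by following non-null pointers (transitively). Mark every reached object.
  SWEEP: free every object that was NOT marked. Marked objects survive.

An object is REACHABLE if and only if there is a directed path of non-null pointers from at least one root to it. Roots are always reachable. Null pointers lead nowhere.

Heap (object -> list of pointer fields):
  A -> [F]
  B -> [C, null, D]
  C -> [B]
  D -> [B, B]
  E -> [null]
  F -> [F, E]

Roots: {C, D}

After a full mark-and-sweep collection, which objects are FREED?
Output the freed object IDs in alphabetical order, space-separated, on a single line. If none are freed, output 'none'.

Roots: C D
Mark C: refs=B, marked=C
Mark D: refs=B B, marked=C D
Mark B: refs=C null D, marked=B C D
Unmarked (collected): A E F

Answer: A E F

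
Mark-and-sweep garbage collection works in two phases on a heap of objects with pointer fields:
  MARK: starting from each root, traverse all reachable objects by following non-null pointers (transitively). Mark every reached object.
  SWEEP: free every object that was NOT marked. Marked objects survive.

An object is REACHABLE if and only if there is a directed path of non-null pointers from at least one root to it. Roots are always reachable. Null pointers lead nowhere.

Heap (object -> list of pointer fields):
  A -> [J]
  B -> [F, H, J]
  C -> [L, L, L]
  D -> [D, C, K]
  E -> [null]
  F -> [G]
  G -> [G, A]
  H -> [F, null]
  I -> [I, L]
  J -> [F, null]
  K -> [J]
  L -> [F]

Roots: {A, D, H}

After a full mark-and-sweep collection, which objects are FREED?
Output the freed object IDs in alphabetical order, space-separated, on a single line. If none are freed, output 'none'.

Roots: A D H
Mark A: refs=J, marked=A
Mark D: refs=D C K, marked=A D
Mark H: refs=F null, marked=A D H
Mark J: refs=F null, marked=A D H J
Mark C: refs=L L L, marked=A C D H J
Mark K: refs=J, marked=A C D H J K
Mark F: refs=G, marked=A C D F H J K
Mark L: refs=F, marked=A C D F H J K L
Mark G: refs=G A, marked=A C D F G H J K L
Unmarked (collected): B E I

Answer: B E I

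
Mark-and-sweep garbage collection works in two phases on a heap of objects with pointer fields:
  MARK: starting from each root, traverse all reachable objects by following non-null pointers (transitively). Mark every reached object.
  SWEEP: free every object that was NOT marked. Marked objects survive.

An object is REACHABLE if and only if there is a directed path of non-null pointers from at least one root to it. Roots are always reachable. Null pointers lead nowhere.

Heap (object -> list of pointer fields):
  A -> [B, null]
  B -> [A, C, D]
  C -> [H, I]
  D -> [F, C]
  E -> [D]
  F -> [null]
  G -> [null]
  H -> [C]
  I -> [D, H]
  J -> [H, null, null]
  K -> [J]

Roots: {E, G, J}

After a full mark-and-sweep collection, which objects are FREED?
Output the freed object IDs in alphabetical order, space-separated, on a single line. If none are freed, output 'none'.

Roots: E G J
Mark E: refs=D, marked=E
Mark G: refs=null, marked=E G
Mark J: refs=H null null, marked=E G J
Mark D: refs=F C, marked=D E G J
Mark H: refs=C, marked=D E G H J
Mark F: refs=null, marked=D E F G H J
Mark C: refs=H I, marked=C D E F G H J
Mark I: refs=D H, marked=C D E F G H I J
Unmarked (collected): A B K

Answer: A B K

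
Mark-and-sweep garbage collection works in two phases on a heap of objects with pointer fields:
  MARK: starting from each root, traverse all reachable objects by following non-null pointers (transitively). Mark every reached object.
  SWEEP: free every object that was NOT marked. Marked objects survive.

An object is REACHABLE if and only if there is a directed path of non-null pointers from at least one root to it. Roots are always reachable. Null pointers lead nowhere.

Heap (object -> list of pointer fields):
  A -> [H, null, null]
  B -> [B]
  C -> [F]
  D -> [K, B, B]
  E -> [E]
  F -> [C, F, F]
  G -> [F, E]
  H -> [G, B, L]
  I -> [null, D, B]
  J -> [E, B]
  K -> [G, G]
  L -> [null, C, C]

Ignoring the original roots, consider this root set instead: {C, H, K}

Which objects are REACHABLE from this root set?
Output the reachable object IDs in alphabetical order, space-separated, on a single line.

Answer: B C E F G H K L

Derivation:
Roots: C H K
Mark C: refs=F, marked=C
Mark H: refs=G B L, marked=C H
Mark K: refs=G G, marked=C H K
Mark F: refs=C F F, marked=C F H K
Mark G: refs=F E, marked=C F G H K
Mark B: refs=B, marked=B C F G H K
Mark L: refs=null C C, marked=B C F G H K L
Mark E: refs=E, marked=B C E F G H K L
Unmarked (collected): A D I J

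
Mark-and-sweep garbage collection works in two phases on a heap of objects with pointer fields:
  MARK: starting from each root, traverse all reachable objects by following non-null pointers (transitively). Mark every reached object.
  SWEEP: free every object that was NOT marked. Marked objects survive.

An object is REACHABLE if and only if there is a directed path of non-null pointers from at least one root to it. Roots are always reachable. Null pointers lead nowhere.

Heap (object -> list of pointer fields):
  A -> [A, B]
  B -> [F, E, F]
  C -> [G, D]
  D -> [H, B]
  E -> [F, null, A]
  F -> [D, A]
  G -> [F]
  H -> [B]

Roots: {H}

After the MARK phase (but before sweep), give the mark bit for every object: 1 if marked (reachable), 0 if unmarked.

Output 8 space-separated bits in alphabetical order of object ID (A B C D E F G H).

Answer: 1 1 0 1 1 1 0 1

Derivation:
Roots: H
Mark H: refs=B, marked=H
Mark B: refs=F E F, marked=B H
Mark F: refs=D A, marked=B F H
Mark E: refs=F null A, marked=B E F H
Mark D: refs=H B, marked=B D E F H
Mark A: refs=A B, marked=A B D E F H
Unmarked (collected): C G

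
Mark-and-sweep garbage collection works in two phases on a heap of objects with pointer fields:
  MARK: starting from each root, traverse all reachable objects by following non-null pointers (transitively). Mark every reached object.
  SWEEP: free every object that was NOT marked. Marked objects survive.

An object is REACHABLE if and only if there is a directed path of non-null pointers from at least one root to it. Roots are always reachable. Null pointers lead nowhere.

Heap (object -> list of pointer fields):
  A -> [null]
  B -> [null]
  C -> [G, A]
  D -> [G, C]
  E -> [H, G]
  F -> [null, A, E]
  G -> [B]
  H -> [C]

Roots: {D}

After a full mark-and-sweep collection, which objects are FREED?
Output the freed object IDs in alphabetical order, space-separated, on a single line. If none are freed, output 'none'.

Roots: D
Mark D: refs=G C, marked=D
Mark G: refs=B, marked=D G
Mark C: refs=G A, marked=C D G
Mark B: refs=null, marked=B C D G
Mark A: refs=null, marked=A B C D G
Unmarked (collected): E F H

Answer: E F H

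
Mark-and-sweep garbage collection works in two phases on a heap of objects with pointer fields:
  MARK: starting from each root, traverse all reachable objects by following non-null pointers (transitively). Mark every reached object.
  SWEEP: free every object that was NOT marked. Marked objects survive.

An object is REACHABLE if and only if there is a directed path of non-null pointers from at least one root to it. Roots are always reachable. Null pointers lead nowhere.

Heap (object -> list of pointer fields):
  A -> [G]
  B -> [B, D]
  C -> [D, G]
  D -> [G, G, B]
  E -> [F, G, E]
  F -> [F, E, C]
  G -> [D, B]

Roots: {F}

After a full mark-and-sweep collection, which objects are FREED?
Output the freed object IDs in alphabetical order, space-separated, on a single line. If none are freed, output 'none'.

Roots: F
Mark F: refs=F E C, marked=F
Mark E: refs=F G E, marked=E F
Mark C: refs=D G, marked=C E F
Mark G: refs=D B, marked=C E F G
Mark D: refs=G G B, marked=C D E F G
Mark B: refs=B D, marked=B C D E F G
Unmarked (collected): A

Answer: A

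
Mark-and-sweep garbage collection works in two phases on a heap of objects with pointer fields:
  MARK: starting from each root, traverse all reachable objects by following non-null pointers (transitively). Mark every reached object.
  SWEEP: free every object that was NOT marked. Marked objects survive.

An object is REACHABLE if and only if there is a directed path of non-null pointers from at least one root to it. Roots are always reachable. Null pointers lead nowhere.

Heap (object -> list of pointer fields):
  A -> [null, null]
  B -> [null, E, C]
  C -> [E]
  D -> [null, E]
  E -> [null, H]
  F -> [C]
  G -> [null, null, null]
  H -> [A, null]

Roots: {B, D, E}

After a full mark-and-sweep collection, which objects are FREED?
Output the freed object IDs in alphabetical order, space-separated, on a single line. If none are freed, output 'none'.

Roots: B D E
Mark B: refs=null E C, marked=B
Mark D: refs=null E, marked=B D
Mark E: refs=null H, marked=B D E
Mark C: refs=E, marked=B C D E
Mark H: refs=A null, marked=B C D E H
Mark A: refs=null null, marked=A B C D E H
Unmarked (collected): F G

Answer: F G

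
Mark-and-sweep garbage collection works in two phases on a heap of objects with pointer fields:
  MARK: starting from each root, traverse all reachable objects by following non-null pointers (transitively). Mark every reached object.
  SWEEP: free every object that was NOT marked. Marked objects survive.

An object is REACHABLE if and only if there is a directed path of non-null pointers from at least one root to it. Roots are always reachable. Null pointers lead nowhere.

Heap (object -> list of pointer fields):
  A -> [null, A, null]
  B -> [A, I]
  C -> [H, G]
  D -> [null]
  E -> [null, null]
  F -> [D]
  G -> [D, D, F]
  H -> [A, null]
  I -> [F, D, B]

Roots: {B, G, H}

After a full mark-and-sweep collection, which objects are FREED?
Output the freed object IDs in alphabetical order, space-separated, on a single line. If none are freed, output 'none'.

Answer: C E

Derivation:
Roots: B G H
Mark B: refs=A I, marked=B
Mark G: refs=D D F, marked=B G
Mark H: refs=A null, marked=B G H
Mark A: refs=null A null, marked=A B G H
Mark I: refs=F D B, marked=A B G H I
Mark D: refs=null, marked=A B D G H I
Mark F: refs=D, marked=A B D F G H I
Unmarked (collected): C E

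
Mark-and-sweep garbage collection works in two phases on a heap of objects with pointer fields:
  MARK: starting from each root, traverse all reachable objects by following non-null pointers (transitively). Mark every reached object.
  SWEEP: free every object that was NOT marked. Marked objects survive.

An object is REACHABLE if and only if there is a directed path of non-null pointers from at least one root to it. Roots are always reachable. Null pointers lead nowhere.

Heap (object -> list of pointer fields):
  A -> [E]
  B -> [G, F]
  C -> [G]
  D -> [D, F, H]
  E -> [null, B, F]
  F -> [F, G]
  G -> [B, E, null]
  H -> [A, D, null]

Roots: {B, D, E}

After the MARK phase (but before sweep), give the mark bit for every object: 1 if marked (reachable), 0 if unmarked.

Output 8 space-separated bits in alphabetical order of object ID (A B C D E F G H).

Roots: B D E
Mark B: refs=G F, marked=B
Mark D: refs=D F H, marked=B D
Mark E: refs=null B F, marked=B D E
Mark G: refs=B E null, marked=B D E G
Mark F: refs=F G, marked=B D E F G
Mark H: refs=A D null, marked=B D E F G H
Mark A: refs=E, marked=A B D E F G H
Unmarked (collected): C

Answer: 1 1 0 1 1 1 1 1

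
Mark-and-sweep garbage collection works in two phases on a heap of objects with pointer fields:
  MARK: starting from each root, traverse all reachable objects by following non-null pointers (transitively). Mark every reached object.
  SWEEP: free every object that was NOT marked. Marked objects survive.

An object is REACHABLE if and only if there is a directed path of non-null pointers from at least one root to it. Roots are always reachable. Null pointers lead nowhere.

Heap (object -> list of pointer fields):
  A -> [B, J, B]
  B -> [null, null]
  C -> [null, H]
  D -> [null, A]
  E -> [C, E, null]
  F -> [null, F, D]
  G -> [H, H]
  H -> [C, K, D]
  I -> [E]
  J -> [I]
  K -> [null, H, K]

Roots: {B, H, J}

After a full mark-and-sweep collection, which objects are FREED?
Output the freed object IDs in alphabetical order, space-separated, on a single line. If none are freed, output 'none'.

Answer: F G

Derivation:
Roots: B H J
Mark B: refs=null null, marked=B
Mark H: refs=C K D, marked=B H
Mark J: refs=I, marked=B H J
Mark C: refs=null H, marked=B C H J
Mark K: refs=null H K, marked=B C H J K
Mark D: refs=null A, marked=B C D H J K
Mark I: refs=E, marked=B C D H I J K
Mark A: refs=B J B, marked=A B C D H I J K
Mark E: refs=C E null, marked=A B C D E H I J K
Unmarked (collected): F G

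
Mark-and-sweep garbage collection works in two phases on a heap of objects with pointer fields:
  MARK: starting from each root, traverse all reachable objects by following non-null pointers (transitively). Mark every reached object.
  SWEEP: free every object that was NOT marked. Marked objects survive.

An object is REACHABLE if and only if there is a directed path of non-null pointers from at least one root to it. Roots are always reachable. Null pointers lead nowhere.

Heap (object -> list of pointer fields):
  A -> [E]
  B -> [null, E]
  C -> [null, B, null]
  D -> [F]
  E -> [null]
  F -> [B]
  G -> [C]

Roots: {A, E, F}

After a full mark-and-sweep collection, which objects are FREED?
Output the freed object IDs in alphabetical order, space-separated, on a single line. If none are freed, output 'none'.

Roots: A E F
Mark A: refs=E, marked=A
Mark E: refs=null, marked=A E
Mark F: refs=B, marked=A E F
Mark B: refs=null E, marked=A B E F
Unmarked (collected): C D G

Answer: C D G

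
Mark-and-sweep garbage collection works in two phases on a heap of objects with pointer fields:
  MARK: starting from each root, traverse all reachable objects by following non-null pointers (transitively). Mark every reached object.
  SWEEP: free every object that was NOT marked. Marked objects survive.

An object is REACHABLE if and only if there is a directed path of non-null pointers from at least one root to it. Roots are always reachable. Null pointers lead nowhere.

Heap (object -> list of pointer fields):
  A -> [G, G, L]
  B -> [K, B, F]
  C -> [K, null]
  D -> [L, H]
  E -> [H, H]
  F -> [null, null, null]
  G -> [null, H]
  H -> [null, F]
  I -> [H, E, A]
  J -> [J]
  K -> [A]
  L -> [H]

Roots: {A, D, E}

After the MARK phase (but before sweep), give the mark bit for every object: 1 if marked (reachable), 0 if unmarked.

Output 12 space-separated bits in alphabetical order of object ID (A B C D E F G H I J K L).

Answer: 1 0 0 1 1 1 1 1 0 0 0 1

Derivation:
Roots: A D E
Mark A: refs=G G L, marked=A
Mark D: refs=L H, marked=A D
Mark E: refs=H H, marked=A D E
Mark G: refs=null H, marked=A D E G
Mark L: refs=H, marked=A D E G L
Mark H: refs=null F, marked=A D E G H L
Mark F: refs=null null null, marked=A D E F G H L
Unmarked (collected): B C I J K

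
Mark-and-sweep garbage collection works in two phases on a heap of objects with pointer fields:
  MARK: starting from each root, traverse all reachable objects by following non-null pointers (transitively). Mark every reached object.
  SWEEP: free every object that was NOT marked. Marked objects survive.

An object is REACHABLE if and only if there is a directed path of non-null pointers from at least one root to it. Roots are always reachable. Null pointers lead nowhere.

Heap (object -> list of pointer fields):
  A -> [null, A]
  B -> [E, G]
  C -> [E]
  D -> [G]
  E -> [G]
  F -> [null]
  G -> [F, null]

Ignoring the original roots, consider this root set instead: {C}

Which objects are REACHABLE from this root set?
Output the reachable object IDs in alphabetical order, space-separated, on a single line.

Roots: C
Mark C: refs=E, marked=C
Mark E: refs=G, marked=C E
Mark G: refs=F null, marked=C E G
Mark F: refs=null, marked=C E F G
Unmarked (collected): A B D

Answer: C E F G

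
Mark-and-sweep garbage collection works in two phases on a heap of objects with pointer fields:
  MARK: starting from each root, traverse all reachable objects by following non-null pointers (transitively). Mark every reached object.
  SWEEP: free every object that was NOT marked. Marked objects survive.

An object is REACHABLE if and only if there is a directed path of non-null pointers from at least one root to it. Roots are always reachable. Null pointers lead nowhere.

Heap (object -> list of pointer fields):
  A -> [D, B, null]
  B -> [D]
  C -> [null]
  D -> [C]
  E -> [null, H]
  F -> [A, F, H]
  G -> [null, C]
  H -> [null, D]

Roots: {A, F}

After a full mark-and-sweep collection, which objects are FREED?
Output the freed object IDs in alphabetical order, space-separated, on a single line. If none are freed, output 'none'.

Roots: A F
Mark A: refs=D B null, marked=A
Mark F: refs=A F H, marked=A F
Mark D: refs=C, marked=A D F
Mark B: refs=D, marked=A B D F
Mark H: refs=null D, marked=A B D F H
Mark C: refs=null, marked=A B C D F H
Unmarked (collected): E G

Answer: E G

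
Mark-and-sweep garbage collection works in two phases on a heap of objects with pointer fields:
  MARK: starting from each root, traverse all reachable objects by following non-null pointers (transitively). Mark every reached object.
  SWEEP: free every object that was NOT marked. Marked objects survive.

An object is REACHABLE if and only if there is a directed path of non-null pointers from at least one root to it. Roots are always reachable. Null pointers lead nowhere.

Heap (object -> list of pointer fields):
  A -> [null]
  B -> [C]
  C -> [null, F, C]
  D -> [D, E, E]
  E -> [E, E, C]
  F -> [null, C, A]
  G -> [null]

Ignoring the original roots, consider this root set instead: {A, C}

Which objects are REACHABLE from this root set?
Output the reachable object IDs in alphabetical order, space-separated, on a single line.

Roots: A C
Mark A: refs=null, marked=A
Mark C: refs=null F C, marked=A C
Mark F: refs=null C A, marked=A C F
Unmarked (collected): B D E G

Answer: A C F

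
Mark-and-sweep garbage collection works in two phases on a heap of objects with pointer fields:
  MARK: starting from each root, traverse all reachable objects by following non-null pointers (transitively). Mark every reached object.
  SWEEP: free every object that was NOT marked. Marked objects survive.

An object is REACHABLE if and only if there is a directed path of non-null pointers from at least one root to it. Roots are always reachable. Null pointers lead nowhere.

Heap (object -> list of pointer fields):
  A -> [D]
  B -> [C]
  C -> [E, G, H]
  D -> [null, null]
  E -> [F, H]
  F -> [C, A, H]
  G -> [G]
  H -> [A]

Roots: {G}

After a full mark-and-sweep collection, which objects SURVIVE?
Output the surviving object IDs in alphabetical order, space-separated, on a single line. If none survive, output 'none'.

Answer: G

Derivation:
Roots: G
Mark G: refs=G, marked=G
Unmarked (collected): A B C D E F H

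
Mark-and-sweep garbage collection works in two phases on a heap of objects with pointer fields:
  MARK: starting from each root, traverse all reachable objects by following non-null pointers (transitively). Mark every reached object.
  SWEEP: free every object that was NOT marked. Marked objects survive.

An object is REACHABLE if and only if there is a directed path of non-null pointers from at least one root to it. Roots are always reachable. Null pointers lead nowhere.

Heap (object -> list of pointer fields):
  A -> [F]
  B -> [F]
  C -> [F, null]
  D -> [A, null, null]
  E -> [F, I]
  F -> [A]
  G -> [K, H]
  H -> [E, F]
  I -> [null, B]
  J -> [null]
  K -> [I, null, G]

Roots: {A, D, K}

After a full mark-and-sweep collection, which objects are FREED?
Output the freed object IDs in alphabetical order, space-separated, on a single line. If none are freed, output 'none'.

Roots: A D K
Mark A: refs=F, marked=A
Mark D: refs=A null null, marked=A D
Mark K: refs=I null G, marked=A D K
Mark F: refs=A, marked=A D F K
Mark I: refs=null B, marked=A D F I K
Mark G: refs=K H, marked=A D F G I K
Mark B: refs=F, marked=A B D F G I K
Mark H: refs=E F, marked=A B D F G H I K
Mark E: refs=F I, marked=A B D E F G H I K
Unmarked (collected): C J

Answer: C J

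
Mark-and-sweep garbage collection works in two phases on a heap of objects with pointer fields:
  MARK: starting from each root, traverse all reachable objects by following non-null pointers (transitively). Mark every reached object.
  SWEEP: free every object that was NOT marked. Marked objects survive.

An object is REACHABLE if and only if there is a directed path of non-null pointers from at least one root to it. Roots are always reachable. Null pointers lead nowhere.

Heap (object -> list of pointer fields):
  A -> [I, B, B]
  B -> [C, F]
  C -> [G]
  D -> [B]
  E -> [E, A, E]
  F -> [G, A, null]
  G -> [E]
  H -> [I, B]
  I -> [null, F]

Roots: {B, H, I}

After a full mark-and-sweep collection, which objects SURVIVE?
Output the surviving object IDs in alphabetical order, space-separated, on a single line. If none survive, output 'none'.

Roots: B H I
Mark B: refs=C F, marked=B
Mark H: refs=I B, marked=B H
Mark I: refs=null F, marked=B H I
Mark C: refs=G, marked=B C H I
Mark F: refs=G A null, marked=B C F H I
Mark G: refs=E, marked=B C F G H I
Mark A: refs=I B B, marked=A B C F G H I
Mark E: refs=E A E, marked=A B C E F G H I
Unmarked (collected): D

Answer: A B C E F G H I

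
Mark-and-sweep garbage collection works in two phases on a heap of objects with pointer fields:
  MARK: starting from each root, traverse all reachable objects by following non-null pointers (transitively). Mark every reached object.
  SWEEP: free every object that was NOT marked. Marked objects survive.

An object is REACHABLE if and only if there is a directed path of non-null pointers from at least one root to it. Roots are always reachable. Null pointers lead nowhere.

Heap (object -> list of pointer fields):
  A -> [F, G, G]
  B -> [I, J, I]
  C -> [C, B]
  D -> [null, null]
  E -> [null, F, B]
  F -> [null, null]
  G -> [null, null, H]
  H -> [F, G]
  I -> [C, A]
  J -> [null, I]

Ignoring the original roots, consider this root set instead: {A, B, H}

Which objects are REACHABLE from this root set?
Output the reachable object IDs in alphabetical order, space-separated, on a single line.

Answer: A B C F G H I J

Derivation:
Roots: A B H
Mark A: refs=F G G, marked=A
Mark B: refs=I J I, marked=A B
Mark H: refs=F G, marked=A B H
Mark F: refs=null null, marked=A B F H
Mark G: refs=null null H, marked=A B F G H
Mark I: refs=C A, marked=A B F G H I
Mark J: refs=null I, marked=A B F G H I J
Mark C: refs=C B, marked=A B C F G H I J
Unmarked (collected): D E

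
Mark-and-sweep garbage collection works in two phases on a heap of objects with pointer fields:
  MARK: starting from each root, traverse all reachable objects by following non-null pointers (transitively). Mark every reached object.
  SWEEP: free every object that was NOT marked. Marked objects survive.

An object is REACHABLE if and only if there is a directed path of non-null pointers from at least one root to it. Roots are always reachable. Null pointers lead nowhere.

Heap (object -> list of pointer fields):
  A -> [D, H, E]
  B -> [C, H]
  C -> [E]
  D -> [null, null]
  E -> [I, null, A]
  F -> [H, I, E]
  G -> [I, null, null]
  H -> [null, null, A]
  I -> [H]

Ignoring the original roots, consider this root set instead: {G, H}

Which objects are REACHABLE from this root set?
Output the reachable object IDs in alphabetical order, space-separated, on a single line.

Answer: A D E G H I

Derivation:
Roots: G H
Mark G: refs=I null null, marked=G
Mark H: refs=null null A, marked=G H
Mark I: refs=H, marked=G H I
Mark A: refs=D H E, marked=A G H I
Mark D: refs=null null, marked=A D G H I
Mark E: refs=I null A, marked=A D E G H I
Unmarked (collected): B C F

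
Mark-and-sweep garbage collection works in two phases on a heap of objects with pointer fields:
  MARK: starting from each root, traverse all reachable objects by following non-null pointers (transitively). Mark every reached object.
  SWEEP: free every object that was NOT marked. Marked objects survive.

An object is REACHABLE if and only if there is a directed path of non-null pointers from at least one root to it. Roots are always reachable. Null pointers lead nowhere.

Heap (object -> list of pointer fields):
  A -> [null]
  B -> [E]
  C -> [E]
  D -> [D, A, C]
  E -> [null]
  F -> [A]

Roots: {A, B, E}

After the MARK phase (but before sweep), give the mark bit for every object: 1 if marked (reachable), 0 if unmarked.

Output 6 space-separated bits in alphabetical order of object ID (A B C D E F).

Answer: 1 1 0 0 1 0

Derivation:
Roots: A B E
Mark A: refs=null, marked=A
Mark B: refs=E, marked=A B
Mark E: refs=null, marked=A B E
Unmarked (collected): C D F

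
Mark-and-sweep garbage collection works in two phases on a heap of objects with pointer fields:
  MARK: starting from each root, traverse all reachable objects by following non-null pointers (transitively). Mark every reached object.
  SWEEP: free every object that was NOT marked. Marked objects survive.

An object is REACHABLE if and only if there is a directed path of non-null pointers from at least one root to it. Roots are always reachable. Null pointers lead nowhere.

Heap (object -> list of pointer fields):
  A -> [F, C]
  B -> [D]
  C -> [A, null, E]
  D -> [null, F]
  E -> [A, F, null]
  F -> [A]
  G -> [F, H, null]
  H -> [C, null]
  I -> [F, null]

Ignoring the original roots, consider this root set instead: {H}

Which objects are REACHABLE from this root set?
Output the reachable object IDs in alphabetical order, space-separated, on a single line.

Answer: A C E F H

Derivation:
Roots: H
Mark H: refs=C null, marked=H
Mark C: refs=A null E, marked=C H
Mark A: refs=F C, marked=A C H
Mark E: refs=A F null, marked=A C E H
Mark F: refs=A, marked=A C E F H
Unmarked (collected): B D G I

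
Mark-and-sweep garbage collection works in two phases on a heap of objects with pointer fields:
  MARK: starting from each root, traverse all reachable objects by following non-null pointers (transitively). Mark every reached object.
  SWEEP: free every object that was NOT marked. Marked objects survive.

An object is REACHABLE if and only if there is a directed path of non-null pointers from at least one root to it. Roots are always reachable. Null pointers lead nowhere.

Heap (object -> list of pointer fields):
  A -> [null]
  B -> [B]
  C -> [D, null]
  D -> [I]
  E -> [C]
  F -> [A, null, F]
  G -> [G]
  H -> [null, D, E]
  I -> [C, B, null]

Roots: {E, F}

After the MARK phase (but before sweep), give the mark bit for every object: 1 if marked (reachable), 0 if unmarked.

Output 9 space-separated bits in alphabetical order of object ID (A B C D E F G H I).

Roots: E F
Mark E: refs=C, marked=E
Mark F: refs=A null F, marked=E F
Mark C: refs=D null, marked=C E F
Mark A: refs=null, marked=A C E F
Mark D: refs=I, marked=A C D E F
Mark I: refs=C B null, marked=A C D E F I
Mark B: refs=B, marked=A B C D E F I
Unmarked (collected): G H

Answer: 1 1 1 1 1 1 0 0 1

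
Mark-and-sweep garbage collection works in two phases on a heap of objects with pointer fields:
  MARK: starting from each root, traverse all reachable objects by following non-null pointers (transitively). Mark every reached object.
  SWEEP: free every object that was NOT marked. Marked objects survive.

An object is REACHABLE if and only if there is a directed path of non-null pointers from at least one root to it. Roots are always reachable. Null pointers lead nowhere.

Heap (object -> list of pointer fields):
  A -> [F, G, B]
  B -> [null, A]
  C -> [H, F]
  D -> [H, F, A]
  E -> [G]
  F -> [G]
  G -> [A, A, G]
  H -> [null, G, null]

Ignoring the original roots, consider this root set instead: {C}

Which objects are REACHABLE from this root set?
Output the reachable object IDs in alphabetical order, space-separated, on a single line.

Roots: C
Mark C: refs=H F, marked=C
Mark H: refs=null G null, marked=C H
Mark F: refs=G, marked=C F H
Mark G: refs=A A G, marked=C F G H
Mark A: refs=F G B, marked=A C F G H
Mark B: refs=null A, marked=A B C F G H
Unmarked (collected): D E

Answer: A B C F G H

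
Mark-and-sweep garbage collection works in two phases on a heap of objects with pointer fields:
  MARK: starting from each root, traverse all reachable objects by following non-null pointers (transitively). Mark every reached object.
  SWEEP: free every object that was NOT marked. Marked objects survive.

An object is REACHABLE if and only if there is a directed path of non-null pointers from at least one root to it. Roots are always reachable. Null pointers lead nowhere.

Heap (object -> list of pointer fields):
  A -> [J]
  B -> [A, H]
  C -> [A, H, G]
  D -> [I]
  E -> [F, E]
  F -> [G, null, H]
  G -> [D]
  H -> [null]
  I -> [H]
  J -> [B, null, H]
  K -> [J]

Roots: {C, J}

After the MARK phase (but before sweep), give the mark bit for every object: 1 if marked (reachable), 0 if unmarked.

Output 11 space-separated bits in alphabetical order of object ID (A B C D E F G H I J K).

Answer: 1 1 1 1 0 0 1 1 1 1 0

Derivation:
Roots: C J
Mark C: refs=A H G, marked=C
Mark J: refs=B null H, marked=C J
Mark A: refs=J, marked=A C J
Mark H: refs=null, marked=A C H J
Mark G: refs=D, marked=A C G H J
Mark B: refs=A H, marked=A B C G H J
Mark D: refs=I, marked=A B C D G H J
Mark I: refs=H, marked=A B C D G H I J
Unmarked (collected): E F K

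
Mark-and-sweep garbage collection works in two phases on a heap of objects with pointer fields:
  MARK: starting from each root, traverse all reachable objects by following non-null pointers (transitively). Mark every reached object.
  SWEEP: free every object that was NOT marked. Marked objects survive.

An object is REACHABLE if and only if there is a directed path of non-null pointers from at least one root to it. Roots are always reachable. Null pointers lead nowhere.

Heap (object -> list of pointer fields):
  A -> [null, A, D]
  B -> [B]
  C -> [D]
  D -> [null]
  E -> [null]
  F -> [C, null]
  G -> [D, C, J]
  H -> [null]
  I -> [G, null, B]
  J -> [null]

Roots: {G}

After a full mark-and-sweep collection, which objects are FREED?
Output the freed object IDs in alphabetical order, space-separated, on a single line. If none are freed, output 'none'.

Answer: A B E F H I

Derivation:
Roots: G
Mark G: refs=D C J, marked=G
Mark D: refs=null, marked=D G
Mark C: refs=D, marked=C D G
Mark J: refs=null, marked=C D G J
Unmarked (collected): A B E F H I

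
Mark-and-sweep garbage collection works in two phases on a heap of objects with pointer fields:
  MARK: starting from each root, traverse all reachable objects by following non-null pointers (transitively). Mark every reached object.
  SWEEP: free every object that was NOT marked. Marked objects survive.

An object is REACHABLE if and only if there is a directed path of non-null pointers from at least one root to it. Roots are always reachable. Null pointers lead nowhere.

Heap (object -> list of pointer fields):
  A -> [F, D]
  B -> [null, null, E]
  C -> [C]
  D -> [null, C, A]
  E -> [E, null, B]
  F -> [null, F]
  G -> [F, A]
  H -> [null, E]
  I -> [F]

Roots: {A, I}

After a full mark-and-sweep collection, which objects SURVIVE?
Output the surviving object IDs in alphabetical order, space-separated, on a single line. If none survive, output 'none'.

Roots: A I
Mark A: refs=F D, marked=A
Mark I: refs=F, marked=A I
Mark F: refs=null F, marked=A F I
Mark D: refs=null C A, marked=A D F I
Mark C: refs=C, marked=A C D F I
Unmarked (collected): B E G H

Answer: A C D F I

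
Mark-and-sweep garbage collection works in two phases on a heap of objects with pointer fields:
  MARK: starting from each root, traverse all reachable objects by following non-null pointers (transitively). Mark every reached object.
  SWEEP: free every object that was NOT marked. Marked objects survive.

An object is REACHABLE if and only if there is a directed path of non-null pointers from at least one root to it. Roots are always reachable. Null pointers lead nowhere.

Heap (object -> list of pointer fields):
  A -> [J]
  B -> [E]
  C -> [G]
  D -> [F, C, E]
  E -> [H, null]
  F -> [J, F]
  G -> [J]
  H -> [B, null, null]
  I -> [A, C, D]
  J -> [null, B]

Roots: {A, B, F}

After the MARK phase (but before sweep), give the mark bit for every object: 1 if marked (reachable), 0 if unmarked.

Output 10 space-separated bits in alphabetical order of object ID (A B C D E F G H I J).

Answer: 1 1 0 0 1 1 0 1 0 1

Derivation:
Roots: A B F
Mark A: refs=J, marked=A
Mark B: refs=E, marked=A B
Mark F: refs=J F, marked=A B F
Mark J: refs=null B, marked=A B F J
Mark E: refs=H null, marked=A B E F J
Mark H: refs=B null null, marked=A B E F H J
Unmarked (collected): C D G I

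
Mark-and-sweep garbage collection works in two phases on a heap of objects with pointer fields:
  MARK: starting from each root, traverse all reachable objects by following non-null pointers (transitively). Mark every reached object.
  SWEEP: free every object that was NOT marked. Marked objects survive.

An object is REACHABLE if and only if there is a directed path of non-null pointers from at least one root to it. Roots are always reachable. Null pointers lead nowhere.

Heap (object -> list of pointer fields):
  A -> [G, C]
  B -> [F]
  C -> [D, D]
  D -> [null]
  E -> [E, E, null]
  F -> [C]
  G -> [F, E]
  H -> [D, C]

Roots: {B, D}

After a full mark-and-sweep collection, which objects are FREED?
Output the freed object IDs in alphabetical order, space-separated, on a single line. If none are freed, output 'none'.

Answer: A E G H

Derivation:
Roots: B D
Mark B: refs=F, marked=B
Mark D: refs=null, marked=B D
Mark F: refs=C, marked=B D F
Mark C: refs=D D, marked=B C D F
Unmarked (collected): A E G H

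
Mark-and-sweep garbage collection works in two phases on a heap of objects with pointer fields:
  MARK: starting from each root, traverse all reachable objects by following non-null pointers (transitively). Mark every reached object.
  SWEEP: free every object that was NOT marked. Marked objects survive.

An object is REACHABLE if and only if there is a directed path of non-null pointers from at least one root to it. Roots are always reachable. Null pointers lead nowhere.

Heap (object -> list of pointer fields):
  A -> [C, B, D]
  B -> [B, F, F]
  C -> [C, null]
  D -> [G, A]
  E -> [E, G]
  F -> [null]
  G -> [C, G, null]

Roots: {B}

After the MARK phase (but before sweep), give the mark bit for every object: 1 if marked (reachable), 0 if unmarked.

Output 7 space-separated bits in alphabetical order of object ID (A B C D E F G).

Answer: 0 1 0 0 0 1 0

Derivation:
Roots: B
Mark B: refs=B F F, marked=B
Mark F: refs=null, marked=B F
Unmarked (collected): A C D E G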